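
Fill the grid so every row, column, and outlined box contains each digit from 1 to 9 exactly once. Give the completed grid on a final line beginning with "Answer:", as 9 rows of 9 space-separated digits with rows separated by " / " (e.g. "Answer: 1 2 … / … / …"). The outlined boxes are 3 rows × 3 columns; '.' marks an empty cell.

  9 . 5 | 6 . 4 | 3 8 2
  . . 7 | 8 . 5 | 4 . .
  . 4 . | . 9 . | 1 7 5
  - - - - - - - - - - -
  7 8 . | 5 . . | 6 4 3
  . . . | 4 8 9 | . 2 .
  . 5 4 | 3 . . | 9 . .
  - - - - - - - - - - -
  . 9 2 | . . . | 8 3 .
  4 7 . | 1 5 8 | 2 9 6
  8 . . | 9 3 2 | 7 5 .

Step 1. [r2c2∈{1,2,3,6}] r2c2 is the only open cell in col 2 admitting 2. So r2c2=2.
Step 2. [r2c1∈{1,3,6}] 3 has one home in row 2: r2c1. So r2c1=3.
Step 3. [r6c8∈{1}] only 1 remains possible at r6c8 ⇒ r6c8=1.
Step 4. [r3c1∈{6}] r3c1 has the single candidate 6, so r3c1=6.
Step 5. [r5c1∈{1}] r5c1 has the single candidate 1. So r5c1=1.
Step 6. [r9c3∈{1,6}] in col 3, 1 fits only at r9c3. So r9c3=1.
Step 7. [r7c5∈{4,6,7}] r7c5 is the only open cell in col 5 admitting 4, so r7c5=4.
Step 8. [r6c5∈{2,6,7}] across col 5, 6 lands solely at r6c5, so r6c5=6.
Step 9. [r5c2∈{3,6}] r5c2 is the only open cell in col 2 admitting 3, so r5c2=3.
Step 10. [r2c5∈{1}] r2c5's peers cover all but 1. So r2c5=1.
Step 11. [r6c6∈{7}] r6c6's peers cover all but 7 ⇒ r6c6=7.
Step 12. [r7c1∈{5}] r7c1's peers cover all but 5. So r7c1=5.
Step 13. [r6c9∈{8}] r6c9's peers cover all but 8, so r6c9=8.
Step 14. [r2c9∈{9}] r2c9's peers cover all but 9. So r2c9=9.
Step 15. [r1c5∈{7}] only 7 remains possible at r1c5 ⇒ r1c5=7.
Step 16. [r3c3∈{8}] r3c3's peers cover all but 8. So r3c3=8.
Step 17. [r1c2∈{1}] nothing but 1 survives at r1c2. So r1c2=1.
Step 18. [r4c6∈{1}] nothing but 1 survives at r4c6 ⇒ r4c6=1.
Step 19. [r4c5∈{2}] only 2 remains possible at r4c5, so r4c5=2.
Step 20. [r5c3∈{6}] r5c3 is down to just 6 ⇒ r5c3=6.
Step 21. [r6c1∈{2}] r6c1 is down to just 2 ⇒ r6c1=2.
Step 22. [r2c8∈{6}] r2c8 is down to just 6, so r2c8=6.
Step 23. [r5c9∈{7}] only 7 remains possible at r5c9, so r5c9=7.
Step 24. [r3c6∈{3}] nothing but 3 survives at r3c6, so r3c6=3.
Step 25. [r7c4∈{7}] only 7 remains possible at r7c4. So r7c4=7.
Step 26. [r8c3∈{3}] r8c3 has the single candidate 3 ⇒ r8c3=3.
Step 27. [r3c4∈{2}] nothing but 2 survives at r3c4, so r3c4=2.
Step 28. [r5c7∈{5}] r5c7 is down to just 5. So r5c7=5.
Step 29. [r9c2∈{6}] nothing but 6 survives at r9c2. So r9c2=6.
Step 30. [r7c6∈{6}] r7c6's peers cover all but 6. So r7c6=6.
Step 31. [r9c9∈{4}] r9c9 is down to just 4, so r9c9=4.
Step 32. [r4c3∈{9}] r4c3 is down to just 9. So r4c3=9.
Step 33. [r7c9∈{1}] only 1 remains possible at r7c9. So r7c9=1.

Answer: 9 1 5 6 7 4 3 8 2 / 3 2 7 8 1 5 4 6 9 / 6 4 8 2 9 3 1 7 5 / 7 8 9 5 2 1 6 4 3 / 1 3 6 4 8 9 5 2 7 / 2 5 4 3 6 7 9 1 8 / 5 9 2 7 4 6 8 3 1 / 4 7 3 1 5 8 2 9 6 / 8 6 1 9 3 2 7 5 4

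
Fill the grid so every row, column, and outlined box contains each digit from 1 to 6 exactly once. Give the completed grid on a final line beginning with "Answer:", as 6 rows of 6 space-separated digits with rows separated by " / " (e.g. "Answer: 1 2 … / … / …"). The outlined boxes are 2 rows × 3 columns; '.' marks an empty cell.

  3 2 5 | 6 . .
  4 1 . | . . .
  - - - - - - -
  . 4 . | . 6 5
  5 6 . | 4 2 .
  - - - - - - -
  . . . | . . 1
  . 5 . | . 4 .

Step 1. [r5c2∈{3}] r5c2's peers cover all but 3. So r5c2=3.
Step 2. [r4c3∈{1,3}] row 4 places 1 nowhere but r4c3 ⇒ r4c3=1.
Step 3. [r6c6∈{2,3,6}] in col 6, 6 fits only at r6c6. So r6c6=6.
Step 4. [r6c3∈{2}] r6c3 is down to just 2 ⇒ r6c3=2.
Step 5. [r2c5∈{3,5}] in col 5, 3 fits only at r2c5. So r2c5=3.
Step 6. [r5c4∈{2,5}] 2 has one home in row 5: r5c4. So r5c4=2.
Step 7. [r3c3∈{3}] r3c3 has the single candidate 3 ⇒ r3c3=3.
Step 8. [r2c3∈{6}] r2c3 has the single candidate 6 ⇒ r2c3=6.
Step 9. [r5c5∈{5}] only 5 remains possible at r5c5. So r5c5=5.
Step 10. [r3c1∈{2}] only 2 remains possible at r3c1, so r3c1=2.
Step 11. [r3c4∈{1}] r3c4 has the single candidate 1 ⇒ r3c4=1.
Step 12. [r1c6∈{4}] nothing but 4 survives at r1c6. So r1c6=4.
Step 13. [r2c6∈{2}] r2c6 is down to just 2 ⇒ r2c6=2.
Step 14. [r6c4∈{3}] nothing but 3 survives at r6c4. So r6c4=3.
Step 15. [r2c4∈{5}] nothing but 5 survives at r2c4. So r2c4=5.
Step 16. [r1c5∈{1}] r1c5 is down to just 1 ⇒ r1c5=1.
Step 17. [r4c6∈{3}] r4c6 has the single candidate 3 ⇒ r4c6=3.
Step 18. [r5c3∈{4}] nothing but 4 survives at r5c3. So r5c3=4.
Step 19. [r6c1∈{1}] r6c1 has the single candidate 1. So r6c1=1.
Step 20. [r5c1∈{6}] only 6 remains possible at r5c1. So r5c1=6.

Answer: 3 2 5 6 1 4 / 4 1 6 5 3 2 / 2 4 3 1 6 5 / 5 6 1 4 2 3 / 6 3 4 2 5 1 / 1 5 2 3 4 6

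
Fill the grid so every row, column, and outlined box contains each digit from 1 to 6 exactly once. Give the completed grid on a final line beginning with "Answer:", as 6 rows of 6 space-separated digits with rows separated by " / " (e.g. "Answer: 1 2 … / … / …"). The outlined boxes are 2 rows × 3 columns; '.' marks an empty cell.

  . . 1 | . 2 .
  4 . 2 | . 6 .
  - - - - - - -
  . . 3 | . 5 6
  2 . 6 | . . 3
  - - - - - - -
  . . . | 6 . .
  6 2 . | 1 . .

Step 1. [r4c2∈{1,4,5}] 5 has one home in row 4: r4c2 ⇒ r4c2=5.
Step 2. [r2c2∈{3}] r2c2 has the single candidate 3, so r2c2=3.
Step 3. [r3c2∈{1,4}] 4 has one home in box 3: r3c2, so r3c2=4.
Step 4. [r1c1∈{5}] r1c1 has the single candidate 5 ⇒ r1c1=5.
Step 5. [r1c6∈{4}] r1c6 is down to just 4 ⇒ r1c6=4.
Step 6. [r6c6∈{5}] only 5 remains possible at r6c6 ⇒ r6c6=5.
Step 7. [r5c1∈{1,3}] in col 1, 3 fits only at r5c1. So r5c1=3.
Step 8. [r5c5∈{4}] only 4 remains possible at r5c5 ⇒ r5c5=4.
Step 9. [r5c2∈{1}] nothing but 1 survives at r5c2, so r5c2=1.
Step 10. [r5c6∈{2}] nothing but 2 survives at r5c6 ⇒ r5c6=2.
Step 11. [r3c4∈{2}] r3c4's peers cover all but 2, so r3c4=2.
Step 12. [r5c3∈{5}] nothing but 5 survives at r5c3 ⇒ r5c3=5.
Step 13. [r1c2∈{6}] only 6 remains possible at r1c2, so r1c2=6.
Step 14. [r6c5∈{3}] r6c5 has the single candidate 3 ⇒ r6c5=3.
Step 15. [r4c5∈{1}] r4c5's peers cover all but 1, so r4c5=1.
Step 16. [r2c6∈{1}] r2c6 has the single candidate 1 ⇒ r2c6=1.
Step 17. [r1c4∈{3}] r1c4 is down to just 3. So r1c4=3.
Step 18. [r6c3∈{4}] nothing but 4 survives at r6c3. So r6c3=4.
Step 19. [r2c4∈{5}] r2c4 has the single candidate 5. So r2c4=5.
Step 20. [r3c1∈{1}] r3c1 has the single candidate 1 ⇒ r3c1=1.
Step 21. [r4c4∈{4}] r4c4 is down to just 4 ⇒ r4c4=4.

Answer: 5 6 1 3 2 4 / 4 3 2 5 6 1 / 1 4 3 2 5 6 / 2 5 6 4 1 3 / 3 1 5 6 4 2 / 6 2 4 1 3 5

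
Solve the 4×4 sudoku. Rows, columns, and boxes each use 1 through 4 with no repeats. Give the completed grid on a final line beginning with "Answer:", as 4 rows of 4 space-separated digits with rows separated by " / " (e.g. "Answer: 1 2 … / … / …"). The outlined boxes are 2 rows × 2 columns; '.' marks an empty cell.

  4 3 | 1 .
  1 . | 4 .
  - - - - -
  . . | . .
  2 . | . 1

Step 1. [r3c4∈{2,3,4}] across col 4, 4 lands solely at r3c4, so r3c4=4.
Step 2. [r3c1∈{3}] nothing but 3 survives at r3c1, so r3c1=3.
Step 3. [r2c2∈{2}] r2c2 is down to just 2. So r2c2=2.
Step 4. [r3c3∈{2}] r3c3 is down to just 2, so r3c3=2.
Step 5. [r4c3∈{3}] r4c3's peers cover all but 3. So r4c3=3.
Step 6. [r1c4∈{2}] only 2 remains possible at r1c4, so r1c4=2.
Step 7. [r2c4∈{3}] r2c4 is down to just 3 ⇒ r2c4=3.
Step 8. [r3c2∈{1}] r3c2 is down to just 1. So r3c2=1.
Step 9. [r4c2∈{4}] r4c2's peers cover all but 4. So r4c2=4.

Answer: 4 3 1 2 / 1 2 4 3 / 3 1 2 4 / 2 4 3 1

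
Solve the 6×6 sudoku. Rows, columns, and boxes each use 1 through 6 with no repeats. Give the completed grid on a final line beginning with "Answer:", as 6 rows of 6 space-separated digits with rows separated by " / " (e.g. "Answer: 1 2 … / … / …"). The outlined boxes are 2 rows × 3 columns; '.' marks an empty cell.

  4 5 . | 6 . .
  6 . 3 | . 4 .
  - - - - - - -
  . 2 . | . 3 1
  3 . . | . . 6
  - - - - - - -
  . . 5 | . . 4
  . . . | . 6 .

Step 1. [r2c2∈{1}] nothing but 1 survives at r2c2, so r2c2=1.
Step 2. [r4c2∈{4}] r4c2's peers cover all but 4 ⇒ r4c2=4.
Step 3. [r1c3∈{2}] r1c3 is down to just 2, so r1c3=2.
Step 4. [r4c5∈{2,5}] across col 5, 5 lands solely at r4c5 ⇒ r4c5=5.
Step 5. [r5c5∈{1,2}] in col 5, 2 fits only at r5c5. So r5c5=2.
Step 6. [r6c2∈{3}] r6c2 has the single candidate 3. So r6c2=3.
Step 7. [r5c1∈{1}] r5c1's peers cover all but 1. So r5c1=1.
Step 8. [r6c6∈{5}] nothing but 5 survives at r6c6, so r6c6=5.
Step 9. [r2c4∈{2,5}] across row 2, 5 lands solely at r2c4 ⇒ r2c4=5.
Step 10. [r4c4∈{2}] nothing but 2 survives at r4c4 ⇒ r4c4=2.
Step 11. [r6c1∈{2}] r6c1 is down to just 2. So r6c1=2.
Step 12. [r3c1∈{5}] only 5 remains possible at r3c1 ⇒ r3c1=5.
Step 13. [r2c6∈{2}] r2c6 is down to just 2. So r2c6=2.
Step 14. [r1c6∈{3}] nothing but 3 survives at r1c6, so r1c6=3.
Step 15. [r4c3∈{1}] nothing but 1 survives at r4c3, so r4c3=1.
Step 16. [r5c4∈{3}] nothing but 3 survives at r5c4 ⇒ r5c4=3.
Step 17. [r3c3∈{6}] r3c3 is down to just 6. So r3c3=6.
Step 18. [r3c4∈{4}] r3c4's peers cover all but 4 ⇒ r3c4=4.
Step 19. [r6c3∈{4}] only 4 remains possible at r6c3, so r6c3=4.
Step 20. [r1c5∈{1}] nothing but 1 survives at r1c5. So r1c5=1.
Step 21. [r6c4∈{1}] r6c4 has the single candidate 1, so r6c4=1.
Step 22. [r5c2∈{6}] only 6 remains possible at r5c2. So r5c2=6.

Answer: 4 5 2 6 1 3 / 6 1 3 5 4 2 / 5 2 6 4 3 1 / 3 4 1 2 5 6 / 1 6 5 3 2 4 / 2 3 4 1 6 5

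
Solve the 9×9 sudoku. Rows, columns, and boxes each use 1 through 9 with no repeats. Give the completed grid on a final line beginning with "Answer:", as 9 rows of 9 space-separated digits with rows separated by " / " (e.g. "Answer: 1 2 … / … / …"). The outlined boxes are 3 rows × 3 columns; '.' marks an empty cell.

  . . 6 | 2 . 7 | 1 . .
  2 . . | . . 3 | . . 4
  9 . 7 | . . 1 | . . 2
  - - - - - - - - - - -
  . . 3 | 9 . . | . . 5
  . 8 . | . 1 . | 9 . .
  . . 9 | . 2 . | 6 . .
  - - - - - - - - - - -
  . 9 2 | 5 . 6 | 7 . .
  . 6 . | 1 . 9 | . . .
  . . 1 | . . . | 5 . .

Step 1. [r2c7∈{8}] only 8 remains possible at r2c7. So r2c7=8.
Step 2. [r8c3∈{4,5,8}] in col 3, 8 fits only at r8c3. So r8c3=8.
Step 3. [r8c9∈{3}] r8c9 has the single candidate 3. So r8c9=3.
Step 4. [r5c3∈{4,5}] col 3 places 4 nowhere but r5c3, so r5c3=4.
Step 5. [r5c9∈{7}] r5c9's peers cover all but 7. So r5c9=7.
Step 6. [r2c3∈{5}] nothing but 5 survives at r2c3, so r2c3=5.
Step 7. [r5c8∈{2,3}] across row 5, 2 lands solely at r5c8. So r5c8=2.
Step 8. [r8c8∈{4}] r8c8 is down to just 4, so r8c8=4.
Step 9. [r6c8∈{1,3,8}] r6c8 is the only open cell in box 6 admitting 3. So r6c8=3.
Step 10. [r2c4∈{6}] nothing but 6 survives at r2c4. So r2c4=6.
Step 11. [r6c2∈{1,5,7}] r6c2 is the only open cell in col 2 admitting 5. So r6c2=5.
Step 12. [r8c5∈{7}] r8c5 is down to just 7 ⇒ r8c5=7.
Step 13. [r1c9∈{9}] only 9 remains possible at r1c9. So r1c9=9.
Step 14. [r6c4∈{4,7,8}] col 4 places 7 nowhere but r6c4. So r6c4=7.
Step 15. [r6c6∈{4,8}] row 6 places 4 nowhere but r6c6. So r6c6=4.
Step 16. [r6c9∈{1,8}] across row 6, 8 lands solely at r6c9. So r6c9=8.
Step 17. [r1c1∈{3,4,8}] in col 1, 8 fits only at r1c1 ⇒ r1c1=8.
Step 18. [r4c8∈{1}] r4c8's peers cover all but 1, so r4c8=1.
Step 19. [r1c2∈{3,4}] across row 1, 3 lands solely at r1c2, so r1c2=3.
Step 20. [r1c5∈{4,5}] across row 1, 4 lands solely at r1c5 ⇒ r1c5=4.
Step 21. [r9c4∈{3,4,8}] in col 4, 4 fits only at r9c4. So r9c4=4.
Step 22. [r7c8∈{8}] r7c8 has the single candidate 8. So r7c8=8.
Step 23. [r7c5∈{3}] r7c5 has the single candidate 3. So r7c5=3.
Step 24. [r9c5∈{8}] nothing but 8 survives at r9c5. So r9c5=8.
Step 25. [r3c8∈{5,6}] 6 has one home in row 3: r3c8. So r3c8=6.
Step 26. [r9c2∈{7}] only 7 remains possible at r9c2 ⇒ r9c2=7.
Step 27. [r4c1∈{6,7}] across row 4, 7 lands solely at r4c1 ⇒ r4c1=7.
Step 28. [r8c1∈{5}] nothing but 5 survives at r8c1 ⇒ r8c1=5.
Step 29. [r3c7∈{3}] r3c7's peers cover all but 3, so r3c7=3.
Step 30. [r2c2∈{1}] only 1 remains possible at r2c2, so r2c2=1.
Step 31. [r1c8∈{5}] r1c8's peers cover all but 5, so r1c8=5.
Step 32. [r8c7∈{2}] r8c7 is down to just 2. So r8c7=2.
Step 33. [r3c4∈{8}] nothing but 8 survives at r3c4, so r3c4=8.
Step 34. [r3c5∈{5}] r3c5's peers cover all but 5 ⇒ r3c5=5.
Step 35. [r2c5∈{9}] nothing but 9 survives at r2c5, so r2c5=9.
Step 36. [r9c6∈{2}] nothing but 2 survives at r9c6 ⇒ r9c6=2.
Step 37. [r6c1∈{1}] only 1 remains possible at r6c1. So r6c1=1.
Step 38. [r9c9∈{6}] only 6 remains possible at r9c9. So r9c9=6.
Step 39. [r4c2∈{2}] nothing but 2 survives at r4c2 ⇒ r4c2=2.
Step 40. [r5c6∈{5}] r5c6 is down to just 5. So r5c6=5.
Step 41. [r4c7∈{4}] r4c7 has the single candidate 4. So r4c7=4.
Step 42. [r4c5∈{6}] only 6 remains possible at r4c5, so r4c5=6.
Step 43. [r3c2∈{4}] only 4 remains possible at r3c2 ⇒ r3c2=4.
Step 44. [r7c9∈{1}] nothing but 1 survives at r7c9 ⇒ r7c9=1.
Step 45. [r4c6∈{8}] nothing but 8 survives at r4c6, so r4c6=8.
Step 46. [r7c1∈{4}] r7c1's peers cover all but 4, so r7c1=4.
Step 47. [r9c1∈{3}] r9c1's peers cover all but 3 ⇒ r9c1=3.
Step 48. [r5c1∈{6}] only 6 remains possible at r5c1 ⇒ r5c1=6.
Step 49. [r9c8∈{9}] only 9 remains possible at r9c8. So r9c8=9.
Step 50. [r2c8∈{7}] only 7 remains possible at r2c8 ⇒ r2c8=7.
Step 51. [r5c4∈{3}] r5c4 is down to just 3 ⇒ r5c4=3.

Answer: 8 3 6 2 4 7 1 5 9 / 2 1 5 6 9 3 8 7 4 / 9 4 7 8 5 1 3 6 2 / 7 2 3 9 6 8 4 1 5 / 6 8 4 3 1 5 9 2 7 / 1 5 9 7 2 4 6 3 8 / 4 9 2 5 3 6 7 8 1 / 5 6 8 1 7 9 2 4 3 / 3 7 1 4 8 2 5 9 6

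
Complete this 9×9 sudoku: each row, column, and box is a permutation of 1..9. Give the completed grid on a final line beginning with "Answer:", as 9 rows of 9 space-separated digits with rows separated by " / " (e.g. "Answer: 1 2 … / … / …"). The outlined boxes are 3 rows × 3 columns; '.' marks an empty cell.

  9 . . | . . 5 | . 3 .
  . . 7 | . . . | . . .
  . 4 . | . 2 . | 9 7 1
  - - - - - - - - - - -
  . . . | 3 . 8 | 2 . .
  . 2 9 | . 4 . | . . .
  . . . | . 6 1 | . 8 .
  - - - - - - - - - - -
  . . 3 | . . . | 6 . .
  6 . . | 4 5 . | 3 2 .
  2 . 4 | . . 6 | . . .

Step 1. [r6c3∈{5}] r6c3 is down to just 5 ⇒ r6c3=5.
Step 2. [r5c6∈{7}] nothing but 7 survives at r5c6 ⇒ r5c6=7.
Step 3. [r8c6∈{9}] nothing but 9 survives at r8c6. So r8c6=9.
Step 4. [r3c1∈{3,5,8}] across row 3, 5 lands solely at r3c1. So r3c1=5.
Step 5. [r2c9∈{2,4,5,6,8}] across row 2, 2 lands solely at r2c9. So r2c9=2.
Step 6. [r5c1∈{1,3,8}] in row 5, 8 fits only at r5c1 ⇒ r5c1=8.
Step 7. [r9c5∈{1,3,7,8}] row 9 places 3 nowhere but r9c5, so r9c5=3.
Step 8. [r4c5∈{9}] r4c5 has the single candidate 9, so r4c5=9.
Step 9. [r6c9∈{3,4,7,9}] row 6 places 9 nowhere but r6c9, so r6c9=9.
Step 10. [r2c4∈{1,6,8,9}] r2c4 is the only open cell in row 2 admitting 9, so r2c4=9.
Step 11. [r1c3∈{1,2,6,8}] in row 1, 2 fits only at r1c3. So r1c3=2.
Step 12. [r5c4∈{5}] only 5 remains possible at r5c4 ⇒ r5c4=5.
Step 13. [r2c6∈{3,4}] across col 6, 4 lands solely at r2c6. So r2c6=4.
Step 14. [r5c7∈{1}] only 1 remains possible at r5c7. So r5c7=1.
Step 15. [r5c8∈{6}] only 6 remains possible at r5c8, so r5c8=6.
Step 16. [r2c2∈{1,3,6,8}] across row 2, 6 lands solely at r2c2, so r2c2=6.
Step 17. [r2c8∈{5}] only 5 remains possible at r2c8, so r2c8=5.
Step 18. [r9c7∈{5,7,8}] 5 has one home in col 7: r9c7. So r9c7=5.
Step 19. [r4c8∈{4}] r4c8's peers cover all but 4 ⇒ r4c8=4.
Step 20. [r7c2∈{1,5,7,8,9}] across row 7, 5 lands solely at r7c2. So r7c2=5.
Step 21. [r9c2∈{1,7,8,9}] r9c2 is the only open cell in col 2 admitting 9 ⇒ r9c2=9.
Step 22. [r7c9∈{4,7,8}] row 7 places 4 nowhere but r7c9 ⇒ r7c9=4.
Step 23. [r2c7∈{8}] only 8 remains possible at r2c7 ⇒ r2c7=8.
Step 24. [r2c5∈{1}] r2c5 has the single candidate 1 ⇒ r2c5=1.
Step 25. [r6c7∈{7}] r6c7 is down to just 7, so r6c7=7.
Step 26. [r3c3∈{8}] nothing but 8 survives at r3c3, so r3c3=8.
Step 27. [r8c3∈{1}] r8c3 is down to just 1, so r8c3=1.
Step 28. [r7c1∈{7}] r7c1's peers cover all but 7 ⇒ r7c1=7.
Step 29. [r9c4∈{1,7,8}] in box 8, 7 fits only at r9c4. So r9c4=7.
Step 30. [r7c4∈{1,2,8}] col 4 places 1 nowhere but r7c4, so r7c4=1.
Step 31. [r1c4∈{6,8}] across col 4, 8 lands solely at r1c4, so r1c4=8.
Step 32. [r1c2∈{1}] only 1 remains possible at r1c2, so r1c2=1.
Step 33. [r6c2∈{3}] nothing but 3 survives at r6c2. So r6c2=3.
Step 34. [r8c9∈{7,8}] in row 8, 7 fits only at r8c9, so r8c9=7.
Step 35. [r3c6∈{3}] only 3 remains possible at r3c6. So r3c6=3.
Step 36. [r1c5∈{7}] r1c5's peers cover all but 7, so r1c5=7.
Step 37. [r4c1∈{1}] r4c1 is down to just 1 ⇒ r4c1=1.
Step 38. [r3c4∈{6}] r3c4's peers cover all but 6 ⇒ r3c4=6.
Step 39. [r7c8∈{9}] r7c8 has the single candidate 9. So r7c8=9.
Step 40. [r6c4∈{2}] r6c4 is down to just 2 ⇒ r6c4=2.
Step 41. [r8c2∈{8}] r8c2 has the single candidate 8, so r8c2=8.
Step 42. [r7c6∈{2}] r7c6's peers cover all but 2. So r7c6=2.
Step 43. [r6c1∈{4}] only 4 remains possible at r6c1 ⇒ r6c1=4.
Step 44. [r9c9∈{8}] r9c9 has the single candidate 8, so r9c9=8.
Step 45. [r7c5∈{8}] r7c5 has the single candidate 8. So r7c5=8.
Step 46. [r4c9∈{5}] nothing but 5 survives at r4c9. So r4c9=5.
Step 47. [r9c8∈{1}] r9c8 has the single candidate 1. So r9c8=1.
Step 48. [r1c7∈{4}] r1c7's peers cover all but 4 ⇒ r1c7=4.
Step 49. [r4c2∈{7}] r4c2 has the single candidate 7 ⇒ r4c2=7.
Step 50. [r1c9∈{6}] only 6 remains possible at r1c9, so r1c9=6.
Step 51. [r4c3∈{6}] only 6 remains possible at r4c3 ⇒ r4c3=6.
Step 52. [r2c1∈{3}] only 3 remains possible at r2c1 ⇒ r2c1=3.
Step 53. [r5c9∈{3}] r5c9's peers cover all but 3. So r5c9=3.

Answer: 9 1 2 8 7 5 4 3 6 / 3 6 7 9 1 4 8 5 2 / 5 4 8 6 2 3 9 7 1 / 1 7 6 3 9 8 2 4 5 / 8 2 9 5 4 7 1 6 3 / 4 3 5 2 6 1 7 8 9 / 7 5 3 1 8 2 6 9 4 / 6 8 1 4 5 9 3 2 7 / 2 9 4 7 3 6 5 1 8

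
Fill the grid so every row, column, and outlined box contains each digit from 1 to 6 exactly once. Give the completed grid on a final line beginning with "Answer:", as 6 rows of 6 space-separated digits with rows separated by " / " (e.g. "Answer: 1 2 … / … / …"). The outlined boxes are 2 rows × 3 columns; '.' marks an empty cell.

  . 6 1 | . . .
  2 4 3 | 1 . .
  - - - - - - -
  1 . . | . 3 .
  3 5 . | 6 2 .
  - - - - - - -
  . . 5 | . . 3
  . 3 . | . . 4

Step 1. [r3c3∈{2,4,6}] r3c3 is the only open cell in row 3 admitting 6. So r3c3=6.
Step 2. [r3c6∈{5}] nothing but 5 survives at r3c6, so r3c6=5.
Step 3. [r2c5∈{5,6}] row 2 places 5 nowhere but r2c5, so r2c5=5.
Step 4. [r5c4∈{2}] r5c4 has the single candidate 2 ⇒ r5c4=2.
Step 5. [r6c1∈{6}] only 6 remains possible at r6c1 ⇒ r6c1=6.
Step 6. [r5c5∈{1,6}] r5c5 is the only open cell in row 5 admitting 6, so r5c5=6.
Step 7. [r3c4∈{4}] only 4 remains possible at r3c4, so r3c4=4.
Step 8. [r1c4∈{3}] r1c4's peers cover all but 3, so r1c4=3.
Step 9. [r4c3∈{4}] r4c3 is down to just 4 ⇒ r4c3=4.
Step 10. [r6c3∈{2}] r6c3 has the single candidate 2. So r6c3=2.
Step 11. [r5c1∈{4}] nothing but 4 survives at r5c1, so r5c1=4.
Step 12. [r6c4∈{5}] nothing but 5 survives at r6c4 ⇒ r6c4=5.
Step 13. [r3c2∈{2}] r3c2's peers cover all but 2 ⇒ r3c2=2.
Step 14. [r1c6∈{2}] r1c6 has the single candidate 2 ⇒ r1c6=2.
Step 15. [r5c2∈{1}] r5c2's peers cover all but 1, so r5c2=1.
Step 16. [r1c1∈{5}] r1c1 is down to just 5 ⇒ r1c1=5.
Step 17. [r6c5∈{1}] only 1 remains possible at r6c5 ⇒ r6c5=1.
Step 18. [r2c6∈{6}] r2c6 has the single candidate 6. So r2c6=6.
Step 19. [r4c6∈{1}] nothing but 1 survives at r4c6, so r4c6=1.
Step 20. [r1c5∈{4}] r1c5 has the single candidate 4, so r1c5=4.

Answer: 5 6 1 3 4 2 / 2 4 3 1 5 6 / 1 2 6 4 3 5 / 3 5 4 6 2 1 / 4 1 5 2 6 3 / 6 3 2 5 1 4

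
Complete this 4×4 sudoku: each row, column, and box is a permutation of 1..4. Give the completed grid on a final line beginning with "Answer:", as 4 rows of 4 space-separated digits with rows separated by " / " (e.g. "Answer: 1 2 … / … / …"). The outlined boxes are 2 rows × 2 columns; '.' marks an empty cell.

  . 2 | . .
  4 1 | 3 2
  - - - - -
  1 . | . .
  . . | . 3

Step 1. [r3c4∈{4}] r3c4 has the single candidate 4 ⇒ r3c4=4.
Step 2. [r4c3∈{1,2}] in row 4, 1 fits only at r4c3 ⇒ r4c3=1.
Step 3. [r3c2∈{3}] r3c2 is down to just 3 ⇒ r3c2=3.
Step 4. [r3c3∈{2}] r3c3's peers cover all but 2, so r3c3=2.
Step 5. [r1c3∈{4}] only 4 remains possible at r1c3 ⇒ r1c3=4.
Step 6. [r4c1∈{2}] r4c1 has the single candidate 2. So r4c1=2.
Step 7. [r1c4∈{1}] nothing but 1 survives at r1c4 ⇒ r1c4=1.
Step 8. [r4c2∈{4}] nothing but 4 survives at r4c2 ⇒ r4c2=4.
Step 9. [r1c1∈{3}] r1c1 has the single candidate 3. So r1c1=3.

Answer: 3 2 4 1 / 4 1 3 2 / 1 3 2 4 / 2 4 1 3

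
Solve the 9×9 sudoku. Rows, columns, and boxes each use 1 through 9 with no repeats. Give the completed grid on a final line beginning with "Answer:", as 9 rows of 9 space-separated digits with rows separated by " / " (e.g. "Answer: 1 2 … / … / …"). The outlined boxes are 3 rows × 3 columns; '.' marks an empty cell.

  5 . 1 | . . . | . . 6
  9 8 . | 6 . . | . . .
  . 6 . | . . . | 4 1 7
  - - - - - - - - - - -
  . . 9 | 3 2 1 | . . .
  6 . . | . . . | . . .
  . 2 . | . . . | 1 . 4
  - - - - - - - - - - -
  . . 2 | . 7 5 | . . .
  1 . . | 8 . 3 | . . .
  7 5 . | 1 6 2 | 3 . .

Step 1. [r3c3∈{3}] r3c3 is down to just 3. So r3c3=3.
Step 2. [r6c6∈{6,7,8,9}] in col 6, 6 fits only at r6c6, so r6c6=6.
Step 3. [r5c2∈{1,3,4,7}] r5c2 is the only open cell in row 5 admitting 1. So r5c2=1.
Step 4. [r2c5∈{1,3,4,5}] in row 2, 1 fits only at r2c5, so r2c5=1.
Step 5. [r1c5∈{3,4,8,9}] col 5 places 3 nowhere but r1c5, so r1c5=3.
Step 6. [r8c3∈{4,6}] across col 3, 6 lands solely at r8c3, so r8c3=6.
Step 7. [r6c1∈{3,8}] across box 4, 3 lands solely at r6c1, so r6c1=3.
Step 8. [r7c2∈{3,4,9}] in row 7, 3 fits only at r7c2. So r7c2=3.
Step 9. [r8c2∈{4,9}] across col 2, 9 lands solely at r8c2, so r8c2=9.
Step 10. [r7c4∈{4,9}] 9 has one home in box 8: r7c4. So r7c4=9.
Step 11. [r8c5∈{4}] nothing but 4 survives at r8c5, so r8c5=4.
Step 12. [r1c8∈{2,8,9}] along row 2, every 2-candidate lies inside box 3 ⇒ r1c8≠2.
Step 13. [r3c1∈{2}] nothing but 2 survives at r3c1, so r3c1=2.
Step 14. [r1c4∈{2,4,7}] r1c4 is the only open cell in col 4 admitting 2, so r1c4=2.
Step 15. [r5c4∈{4,5,7}] col 4 places 4 nowhere but r5c4, so r5c4=4.
Step 16. [r6c4∈{5,7}] in col 4, 7 fits only at r6c4 ⇒ r6c4=7.
Step 17. [r6c8∈{5,8,9}] 5 in row 4 is pinned to box 6 ⇒ r6c8≠5.
Step 18. [r5c8∈{2,3,5,7,8,9}] the only places for 5 in row 4 are inside box 6 ⇒ r5c8≠5.
Step 19. [r3c5∈{5,8,9}] the only places for 5 in box 5 are along col 5, so r3c5≠5.
Step 20. [r5c7∈{2,5,7,8,9}] the only places for 5 in row 4 are inside box 6. So r5c7≠5.
Step 21. [r9c8∈{4,8,9}] the pair r1c8,r6c8 in col 8 locks {8,9} between them. So r9c8≠9.
Step 22. [r9c9∈{8,9}] across row 9, 9 lands solely at r9c9. So r9c9=9.
Step 23. [r5c8∈{2,3,7,8,9}] col 8 has a naked pair {8,9} at r1c8 and r6c8, so r5c8≠9.
Step 24. [r9c8∈{4,8}] r1c8 and r6c8 in col 8 both hold exactly {8,9}; those values are spoken for, so r9c8≠8.
Step 25. [r9c3∈{4,8}] r9c3 is the only open cell in row 9 admitting 8. So r9c3=8.
Step 26. [r4c1∈{4,8}] col 1 places 8 nowhere but r4c1, so r4c1=8.
Step 27. [r4c9∈{5}] nothing but 5 survives at r4c9. So r4c9=5.
Step 28. [r8c9∈{2}] r8c9's peers cover all but 2 ⇒ r8c9=2.
Step 29. [r2c3∈{4,7}] in col 3, 4 fits only at r2c3. So r2c3=4.
Step 30. [r5c3∈{5,7}] r5c3 is the only open cell in col 3 admitting 7 ⇒ r5c3=7.
Step 31. [r1c6∈{4,7,8,9}] 4 has one home in row 1: r1c6, so r1c6=4.
Step 32. [r5c5∈{5,8,9}] across row 5, 5 lands solely at r5c5. So r5c5=5.
Step 33. [r2c9∈{3}] r2c9 is down to just 3, so r2c9=3.
Step 34. [r5c9∈{8}] nothing but 8 survives at r5c9, so r5c9=8.
Step 35. [r5c6∈{9}] r5c6 has the single candidate 9, so r5c6=9.
Step 36. [r5c7∈{2}] nothing but 2 survives at r5c7, so r5c7=2.
Step 37. [r1c7∈{8,9}] in col 7, 9 fits only at r1c7 ⇒ r1c7=9.
Step 38. [r7c7∈{6,8}] col 7 places 8 nowhere but r7c7 ⇒ r7c7=8.
Step 39. [r7c8∈{4,6}] row 7 places 6 nowhere but r7c8. So r7c8=6.
Step 40. [r2c7∈{5}] only 5 remains possible at r2c7, so r2c7=5.
Step 41. [r4c8∈{7}] only 7 remains possible at r4c8 ⇒ r4c8=7.
Step 42. [r3c5∈{8,9}] 9 has one home in row 3: r3c5 ⇒ r3c5=9.
Step 43. [r2c6∈{7}] r2c6 has the single candidate 7 ⇒ r2c6=7.
Step 44. [r2c8∈{2}] r2c8's peers cover all but 2 ⇒ r2c8=2.
Step 45. [r3c6∈{8}] nothing but 8 survives at r3c6, so r3c6=8.
Step 46. [r6c5∈{8}] only 8 remains possible at r6c5, so r6c5=8.
Step 47. [r8c8∈{5}] r8c8 is down to just 5 ⇒ r8c8=5.
Step 48. [r3c4∈{5}] r3c4's peers cover all but 5, so r3c4=5.
Step 49. [r1c8∈{8}] r1c8's peers cover all but 8 ⇒ r1c8=8.
Step 50. [r8c7∈{7}] r8c7 has the single candidate 7 ⇒ r8c7=7.
Step 51. [r4c2∈{4}] r4c2 has the single candidate 4 ⇒ r4c2=4.
Step 52. [r7c9∈{1}] only 1 remains possible at r7c9. So r7c9=1.
Step 53. [r6c8∈{9}] nothing but 9 survives at r6c8 ⇒ r6c8=9.
Step 54. [r7c1∈{4}] r7c1's peers cover all but 4, so r7c1=4.
Step 55. [r9c8∈{4}] nothing but 4 survives at r9c8. So r9c8=4.
Step 56. [r4c7∈{6}] r4c7's peers cover all but 6, so r4c7=6.
Step 57. [r5c8∈{3}] r5c8's peers cover all but 3, so r5c8=3.
Step 58. [r6c3∈{5}] r6c3's peers cover all but 5, so r6c3=5.
Step 59. [r1c2∈{7}] only 7 remains possible at r1c2. So r1c2=7.

Answer: 5 7 1 2 3 4 9 8 6 / 9 8 4 6 1 7 5 2 3 / 2 6 3 5 9 8 4 1 7 / 8 4 9 3 2 1 6 7 5 / 6 1 7 4 5 9 2 3 8 / 3 2 5 7 8 6 1 9 4 / 4 3 2 9 7 5 8 6 1 / 1 9 6 8 4 3 7 5 2 / 7 5 8 1 6 2 3 4 9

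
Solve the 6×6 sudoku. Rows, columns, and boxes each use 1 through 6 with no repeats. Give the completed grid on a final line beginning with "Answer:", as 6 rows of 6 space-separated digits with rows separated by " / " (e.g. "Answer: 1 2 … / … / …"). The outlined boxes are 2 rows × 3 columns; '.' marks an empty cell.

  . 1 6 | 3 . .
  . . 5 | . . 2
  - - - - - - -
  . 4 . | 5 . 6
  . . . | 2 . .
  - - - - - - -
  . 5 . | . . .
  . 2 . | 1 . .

Step 1. [r4c6∈{1,3,4}] in col 6, 1 fits only at r4c6 ⇒ r4c6=1.
Step 2. [r4c3∈{3}] r4c3 is down to just 3, so r4c3=3.
Step 3. [r6c3∈{4}] nothing but 4 survives at r6c3 ⇒ r6c3=4.
Step 4. [r4c5∈{4}] r4c5's peers cover all but 4, so r4c5=4.
Step 5. [r1c1∈{2,4}] r1c1 is the only open cell in row 1 admitting 2 ⇒ r1c1=2.
Step 6. [r1c6∈{4,5}] across row 1, 4 lands solely at r1c6, so r1c6=4.
Step 7. [r5c6∈{3}] r5c6 has the single candidate 3. So r5c6=3.
Step 8. [r2c4∈{6}] r2c4 is down to just 6. So r2c4=6.
Step 9. [r6c1∈{3,6}] across row 6, 3 lands solely at r6c1 ⇒ r6c1=3.
Step 10. [r5c1∈{1,6}] box 5 places 6 nowhere but r5c1. So r5c1=6.
Step 11. [r1c5∈{5}] r1c5 is down to just 5, so r1c5=5.
Step 12. [r5c3∈{1}] r5c3 is down to just 1. So r5c3=1.
Step 13. [r6c5∈{6}] r6c5 has the single candidate 6, so r6c5=6.
Step 14. [r5c4∈{4}] r5c4's peers cover all but 4, so r5c4=4.
Step 15. [r3c3∈{2}] nothing but 2 survives at r3c3 ⇒ r3c3=2.
Step 16. [r3c5∈{3}] r3c5's peers cover all but 3. So r3c5=3.
Step 17. [r4c2∈{6}] r4c2 is down to just 6. So r4c2=6.
Step 18. [r2c1∈{4}] nothing but 4 survives at r2c1 ⇒ r2c1=4.
Step 19. [r2c2∈{3}] r2c2 has the single candidate 3 ⇒ r2c2=3.
Step 20. [r3c1∈{1}] only 1 remains possible at r3c1. So r3c1=1.
Step 21. [r5c5∈{2}] only 2 remains possible at r5c5. So r5c5=2.
Step 22. [r4c1∈{5}] only 5 remains possible at r4c1 ⇒ r4c1=5.
Step 23. [r6c6∈{5}] nothing but 5 survives at r6c6. So r6c6=5.
Step 24. [r2c5∈{1}] only 1 remains possible at r2c5 ⇒ r2c5=1.

Answer: 2 1 6 3 5 4 / 4 3 5 6 1 2 / 1 4 2 5 3 6 / 5 6 3 2 4 1 / 6 5 1 4 2 3 / 3 2 4 1 6 5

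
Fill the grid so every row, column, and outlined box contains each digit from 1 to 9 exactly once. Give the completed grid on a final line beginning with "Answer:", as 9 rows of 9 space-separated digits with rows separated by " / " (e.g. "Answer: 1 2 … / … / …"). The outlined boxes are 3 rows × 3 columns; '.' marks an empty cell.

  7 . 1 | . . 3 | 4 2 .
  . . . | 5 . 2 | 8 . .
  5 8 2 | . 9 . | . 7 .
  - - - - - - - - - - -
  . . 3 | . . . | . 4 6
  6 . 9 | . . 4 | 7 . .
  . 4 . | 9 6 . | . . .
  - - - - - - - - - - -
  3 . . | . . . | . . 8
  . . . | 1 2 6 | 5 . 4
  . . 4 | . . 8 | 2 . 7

Step 1. [r7c2∈{1,2,5,6,7,9}] r7c2 is the only open cell in row 7 admitting 2 ⇒ r7c2=2.
Step 2. [r8c8∈{3,9}] across row 8, 3 lands solely at r8c8, so r8c8=3.
Step 3. [r3c6∈{1}] nothing but 1 survives at r3c6. So r3c6=1.
Step 4. [r7c6∈{5,7,9}] across col 6, 9 lands solely at r7c6. So r7c6=9.
Step 5. [r9c8∈{1,6,9}] in box 9, 9 fits only at r9c8, so r9c8=9.
Step 6. [r9c2∈{1,5,6}] in row 9, 6 fits only at r9c2, so r9c2=6.
Step 7. [r1c2∈{9}] r1c2's peers cover all but 9 ⇒ r1c2=9.
Step 8. [r9c5∈{3,5}] row 9 places 5 nowhere but r9c5 ⇒ r9c5=5.
Step 9. [r5c5∈{1,3,8}] 3 has one home in col 5: r5c5. So r5c5=3.
Step 10. [r4c5∈{1,7,8}] col 5 places 1 nowhere but r4c5 ⇒ r4c5=1.
Step 11. [r5c2∈{1,5}] 1 has one home in col 2: r5c2. So r5c2=1.
Step 12. [r8c2∈{7}] r8c2 has the single candidate 7, so r8c2=7.
Step 13. [r6c3∈{5,7,8}] in col 3, 7 fits only at r6c3 ⇒ r6c3=7.
Step 14. [r6c6∈{5}] r6c6 is down to just 5. So r6c6=5.
Step 15. [r3c9∈{3}] r3c9's peers cover all but 3. So r3c9=3.
Step 16. [r3c7∈{6}] r3c7 is down to just 6 ⇒ r3c7=6.
Step 17. [r2c8∈{1}] r2c8's peers cover all but 1 ⇒ r2c8=1.
Step 18. [r6c9∈{1,2}] col 9 places 1 nowhere but r6c9. So r6c9=1.
Step 19. [r5c9∈{2,5}] 2 has one home in col 9: r5c9. So r5c9=2.
Step 20. [r5c4∈{8}] r5c4 has the single candidate 8 ⇒ r5c4=8.
Step 21. [r4c1∈{2,8}] row 4 places 8 nowhere but r4c1, so r4c1=8.
Step 22. [r3c4∈{4}] r3c4's peers cover all but 4. So r3c4=4.
Step 23. [r7c4∈{7}] r7c4 is down to just 7 ⇒ r7c4=7.
Step 24. [r7c7∈{1}] nothing but 1 survives at r7c7, so r7c7=1.
Step 25. [r4c2∈{5}] r4c2's peers cover all but 5. So r4c2=5.
Step 26. [r2c5∈{7}] nothing but 7 survives at r2c5, so r2c5=7.
Step 27. [r5c8∈{5}] r5c8 is down to just 5 ⇒ r5c8=5.
Step 28. [r2c2∈{3}] r2c2 is down to just 3 ⇒ r2c2=3.
Step 29. [r2c1∈{4}] r2c1 is down to just 4, so r2c1=4.
Step 30. [r1c5∈{8}] only 8 remains possible at r1c5. So r1c5=8.
Step 31. [r7c3∈{5}] r7c3 is down to just 5, so r7c3=5.
Step 32. [r2c3∈{6}] r2c3's peers cover all but 6, so r2c3=6.
Step 33. [r7c5∈{4}] r7c5's peers cover all but 4 ⇒ r7c5=4.
Step 34. [r2c9∈{9}] r2c9 has the single candidate 9, so r2c9=9.
Step 35. [r8c3∈{8}] r8c3 has the single candidate 8. So r8c3=8.
Step 36. [r4c6∈{7}] r4c6's peers cover all but 7. So r4c6=7.
Step 37. [r8c1∈{9}] nothing but 9 survives at r8c1, so r8c1=9.
Step 38. [r4c7∈{9}] r4c7 has the single candidate 9. So r4c7=9.
Step 39. [r9c4∈{3}] only 3 remains possible at r9c4. So r9c4=3.
Step 40. [r6c7∈{3}] only 3 remains possible at r6c7. So r6c7=3.
Step 41. [r1c4∈{6}] r1c4 has the single candidate 6. So r1c4=6.
Step 42. [r6c8∈{8}] only 8 remains possible at r6c8. So r6c8=8.
Step 43. [r7c8∈{6}] only 6 remains possible at r7c8. So r7c8=6.
Step 44. [r1c9∈{5}] r1c9 has the single candidate 5, so r1c9=5.
Step 45. [r9c1∈{1}] r9c1 is down to just 1 ⇒ r9c1=1.
Step 46. [r4c4∈{2}] r4c4 is down to just 2. So r4c4=2.
Step 47. [r6c1∈{2}] r6c1 is down to just 2, so r6c1=2.

Answer: 7 9 1 6 8 3 4 2 5 / 4 3 6 5 7 2 8 1 9 / 5 8 2 4 9 1 6 7 3 / 8 5 3 2 1 7 9 4 6 / 6 1 9 8 3 4 7 5 2 / 2 4 7 9 6 5 3 8 1 / 3 2 5 7 4 9 1 6 8 / 9 7 8 1 2 6 5 3 4 / 1 6 4 3 5 8 2 9 7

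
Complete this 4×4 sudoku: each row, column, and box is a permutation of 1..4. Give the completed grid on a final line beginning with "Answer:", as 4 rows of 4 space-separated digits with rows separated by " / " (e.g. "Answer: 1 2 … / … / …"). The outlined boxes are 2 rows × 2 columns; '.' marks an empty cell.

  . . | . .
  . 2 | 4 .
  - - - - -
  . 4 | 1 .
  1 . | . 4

Step 1. [r2c1∈{3}] only 3 remains possible at r2c1 ⇒ r2c1=3.
Step 2. [r4c3∈{2,3}] in row 4, 2 fits only at r4c3. So r4c3=2.
Step 3. [r1c4∈{1,2,3}] row 1 places 2 nowhere but r1c4 ⇒ r1c4=2.
Step 4. [r1c3∈{3}] only 3 remains possible at r1c3. So r1c3=3.
Step 5. [r3c1∈{2}] r3c1 has the single candidate 2. So r3c1=2.
Step 6. [r4c2∈{3}] r4c2 is down to just 3 ⇒ r4c2=3.
Step 7. [r2c4∈{1}] r2c4's peers cover all but 1, so r2c4=1.
Step 8. [r3c4∈{3}] r3c4 is down to just 3 ⇒ r3c4=3.
Step 9. [r1c1∈{4}] r1c1 is down to just 4, so r1c1=4.
Step 10. [r1c2∈{1}] r1c2 has the single candidate 1. So r1c2=1.

Answer: 4 1 3 2 / 3 2 4 1 / 2 4 1 3 / 1 3 2 4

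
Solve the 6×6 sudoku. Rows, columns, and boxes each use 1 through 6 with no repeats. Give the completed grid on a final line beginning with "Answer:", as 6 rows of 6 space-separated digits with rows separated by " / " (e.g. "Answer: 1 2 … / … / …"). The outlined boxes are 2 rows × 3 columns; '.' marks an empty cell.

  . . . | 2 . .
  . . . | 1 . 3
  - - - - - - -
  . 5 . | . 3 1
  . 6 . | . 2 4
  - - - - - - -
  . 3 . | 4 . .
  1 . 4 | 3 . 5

Step 1. [r1c6∈{6}] nothing but 6 survives at r1c6 ⇒ r1c6=6.
Step 2. [r3c3∈{2}] r3c3 has the single candidate 2 ⇒ r3c3=2.
Step 3. [r1c2∈{1,4}] 1 has one home in col 2: r1c2, so r1c2=1.
Step 4. [r2c2∈{2,4}] r2c2 is the only open cell in col 2 admitting 4, so r2c2=4.
Step 5. [r2c5∈{5}] r2c5's peers cover all but 5 ⇒ r2c5=5.
Step 6. [r2c3∈{6}] only 6 remains possible at r2c3. So r2c3=6.
Step 7. [r5c1∈{2,5,6}] r5c1 is the only open cell in col 1 admitting 6 ⇒ r5c1=6.
Step 8. [r1c1∈{3,5}] col 1 places 5 nowhere but r1c1. So r1c1=5.
Step 9. [r1c3∈{3}] r1c3 is down to just 3 ⇒ r1c3=3.
Step 10. [r6c2∈{2}] only 2 remains possible at r6c2 ⇒ r6c2=2.
Step 11. [r6c5∈{6}] nothing but 6 survives at r6c5. So r6c5=6.
Step 12. [r5c3∈{5}] r5c3's peers cover all but 5 ⇒ r5c3=5.
Step 13. [r2c1∈{2}] r2c1 is down to just 2 ⇒ r2c1=2.
Step 14. [r1c5∈{4}] r1c5's peers cover all but 4 ⇒ r1c5=4.
Step 15. [r3c1∈{4}] nothing but 4 survives at r3c1, so r3c1=4.
Step 16. [r4c4∈{5}] only 5 remains possible at r4c4, so r4c4=5.
Step 17. [r3c4∈{6}] r3c4 has the single candidate 6. So r3c4=6.
Step 18. [r5c6∈{2}] only 2 remains possible at r5c6 ⇒ r5c6=2.
Step 19. [r4c1∈{3}] only 3 remains possible at r4c1. So r4c1=3.
Step 20. [r5c5∈{1}] nothing but 1 survives at r5c5 ⇒ r5c5=1.
Step 21. [r4c3∈{1}] nothing but 1 survives at r4c3 ⇒ r4c3=1.

Answer: 5 1 3 2 4 6 / 2 4 6 1 5 3 / 4 5 2 6 3 1 / 3 6 1 5 2 4 / 6 3 5 4 1 2 / 1 2 4 3 6 5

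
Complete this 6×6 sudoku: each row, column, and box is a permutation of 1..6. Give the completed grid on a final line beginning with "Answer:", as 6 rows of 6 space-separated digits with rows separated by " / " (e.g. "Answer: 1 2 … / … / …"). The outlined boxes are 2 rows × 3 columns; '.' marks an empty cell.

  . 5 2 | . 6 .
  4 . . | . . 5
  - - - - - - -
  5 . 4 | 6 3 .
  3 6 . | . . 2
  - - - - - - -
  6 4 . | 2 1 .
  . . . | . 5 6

Step 1. [r1c1∈{1}] only 1 remains possible at r1c1 ⇒ r1c1=1.
Step 2. [r6c4∈{3,4}] across row 6, 4 lands solely at r6c4 ⇒ r6c4=4.
Step 3. [r4c3∈{1}] r4c3's peers cover all but 1 ⇒ r4c3=1.
Step 4. [r2c2∈{3}] nothing but 3 survives at r2c2 ⇒ r2c2=3.
Step 5. [r5c6∈{3}] r5c6's peers cover all but 3. So r5c6=3.
Step 6. [r3c2∈{2}] r3c2's peers cover all but 2, so r3c2=2.
Step 7. [r6c2∈{1}] r6c2 is down to just 1, so r6c2=1.
Step 8. [r3c6∈{1}] only 1 remains possible at r3c6, so r3c6=1.
Step 9. [r5c3∈{5}] r5c3 is down to just 5 ⇒ r5c3=5.
Step 10. [r1c6∈{4}] only 4 remains possible at r1c6, so r1c6=4.
Step 11. [r4c4∈{5}] r4c4's peers cover all but 5 ⇒ r4c4=5.
Step 12. [r6c3∈{3}] r6c3's peers cover all but 3. So r6c3=3.
Step 13. [r1c4∈{3}] only 3 remains possible at r1c4 ⇒ r1c4=3.
Step 14. [r6c1∈{2}] only 2 remains possible at r6c1. So r6c1=2.
Step 15. [r2c4∈{1}] only 1 remains possible at r2c4, so r2c4=1.
Step 16. [r4c5∈{4}] r4c5's peers cover all but 4 ⇒ r4c5=4.
Step 17. [r2c5∈{2}] r2c5's peers cover all but 2. So r2c5=2.
Step 18. [r2c3∈{6}] only 6 remains possible at r2c3, so r2c3=6.

Answer: 1 5 2 3 6 4 / 4 3 6 1 2 5 / 5 2 4 6 3 1 / 3 6 1 5 4 2 / 6 4 5 2 1 3 / 2 1 3 4 5 6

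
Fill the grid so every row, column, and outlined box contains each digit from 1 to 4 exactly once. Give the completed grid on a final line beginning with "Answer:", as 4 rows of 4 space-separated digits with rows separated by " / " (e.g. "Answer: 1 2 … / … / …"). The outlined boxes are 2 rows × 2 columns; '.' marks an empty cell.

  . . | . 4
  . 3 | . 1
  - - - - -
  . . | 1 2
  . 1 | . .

Step 1. [r4c1∈{2,3,4}] in row 4, 2 fits only at r4c1 ⇒ r4c1=2.
Step 2. [r1c3∈{2,3}] in row 1, 3 fits only at r1c3. So r1c3=3.
Step 3. [r3c2∈{4}] nothing but 4 survives at r3c2, so r3c2=4.
Step 4. [r2c1∈{4}] r2c1 has the single candidate 4 ⇒ r2c1=4.
Step 5. [r3c1∈{3}] only 3 remains possible at r3c1 ⇒ r3c1=3.
Step 6. [r1c1∈{1}] r1c1 has the single candidate 1. So r1c1=1.
Step 7. [r1c2∈{2}] r1c2 is down to just 2, so r1c2=2.
Step 8. [r2c3∈{2}] r2c3's peers cover all but 2. So r2c3=2.
Step 9. [r4c3∈{4}] r4c3 is down to just 4 ⇒ r4c3=4.
Step 10. [r4c4∈{3}] nothing but 3 survives at r4c4. So r4c4=3.

Answer: 1 2 3 4 / 4 3 2 1 / 3 4 1 2 / 2 1 4 3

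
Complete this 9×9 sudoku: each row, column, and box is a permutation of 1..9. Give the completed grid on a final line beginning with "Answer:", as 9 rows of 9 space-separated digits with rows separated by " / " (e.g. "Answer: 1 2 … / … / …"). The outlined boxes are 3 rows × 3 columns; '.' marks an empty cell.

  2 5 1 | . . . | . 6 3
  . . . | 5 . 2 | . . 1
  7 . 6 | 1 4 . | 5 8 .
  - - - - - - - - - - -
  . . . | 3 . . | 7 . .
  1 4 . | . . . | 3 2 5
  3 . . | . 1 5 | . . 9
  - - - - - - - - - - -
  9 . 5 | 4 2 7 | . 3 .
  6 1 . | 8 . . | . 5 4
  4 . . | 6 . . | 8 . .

Step 1. [r4c9∈{6,8}] col 9 places 8 nowhere but r4c9. So r4c9=8.
Step 2. [r8c3∈{2,3,7}] row 8 places 7 nowhere but r8c3 ⇒ r8c3=7.
Step 3. [r2c5∈{3,6,7,8,9}] r2c5 is the only open cell in row 2 admitting 6 ⇒ r2c5=6.
Step 4. [r4c5∈{9}] only 9 remains possible at r4c5. So r4c5=9.
Step 5. [r2c3∈{3,4,8,9}] 4 has one home in col 3: r2c3, so r2c3=4.
Step 6. [r1c4∈{7,9}] col 4 places 9 nowhere but r1c4 ⇒ r1c4=9.
Step 7. [r4c3∈{2}] nothing but 2 survives at r4c3 ⇒ r4c3=2.
Step 8. [r2c2∈{3,8,9}] r2c2 is the only open cell in row 2 admitting 3, so r2c2=3.
Step 9. [r9c6∈{1,3,9}] r9c6 is the only open cell in col 6 admitting 1. So r9c6=1.
Step 10. [r6c7∈{4,6}] 6 has one home in box 6: r6c7, so r6c7=6.
Step 11. [r9c8∈{7,9}] row 9 places 9 nowhere but r9c8 ⇒ r9c8=9.
Step 12. [r5c6∈{6,8}] across row 5, 6 lands solely at r5c6 ⇒ r5c6=6.
Step 13. [r5c5∈{7,8}] 8 has one home in box 5: r5c5. So r5c5=8.
Step 14. [r8c5∈{3}] only 3 remains possible at r8c5 ⇒ r8c5=3.
Step 15. [r6c2∈{7,8}] col 2 places 7 nowhere but r6c2. So r6c2=7.
Step 16. [r9c9∈{2,7}] across row 9, 7 lands solely at r9c9, so r9c9=7.
Step 17. [r6c8∈{4}] only 4 remains possible at r6c8 ⇒ r6c8=4.
Step 18. [r5c3∈{9}] r5c3 is down to just 9, so r5c3=9.
Step 19. [r6c4∈{2}] r6c4 is down to just 2 ⇒ r6c4=2.
Step 20. [r2c8∈{7}] r2c8's peers cover all but 7, so r2c8=7.
Step 21. [r4c6∈{4}] only 4 remains possible at r4c6, so r4c6=4.
Step 22. [r3c6∈{3}] only 3 remains possible at r3c6. So r3c6=3.
Step 23. [r5c4∈{7}] nothing but 7 survives at r5c4 ⇒ r5c4=7.
Step 24. [r9c5∈{5}] r9c5 is down to just 5. So r9c5=5.
Step 25. [r1c7∈{4}] only 4 remains possible at r1c7. So r1c7=4.
Step 26. [r3c2∈{9}] nothing but 9 survives at r3c2 ⇒ r3c2=9.
Step 27. [r7c9∈{6}] nothing but 6 survives at r7c9, so r7c9=6.
Step 28. [r6c3∈{8}] r6c3's peers cover all but 8, so r6c3=8.
Step 29. [r9c3∈{3}] only 3 remains possible at r9c3 ⇒ r9c3=3.
Step 30. [r8c6∈{9}] r8c6 is down to just 9 ⇒ r8c6=9.
Step 31. [r3c9∈{2}] nothing but 2 survives at r3c9. So r3c9=2.
Step 32. [r4c8∈{1}] r4c8 has the single candidate 1, so r4c8=1.
Step 33. [r7c7∈{1}] r7c7's peers cover all but 1. So r7c7=1.
Step 34. [r7c2∈{8}] only 8 remains possible at r7c2. So r7c2=8.
Step 35. [r1c5∈{7}] r1c5 has the single candidate 7 ⇒ r1c5=7.
Step 36. [r4c1∈{5}] nothing but 5 survives at r4c1. So r4c1=5.
Step 37. [r9c2∈{2}] r9c2 is down to just 2. So r9c2=2.
Step 38. [r8c7∈{2}] nothing but 2 survives at r8c7, so r8c7=2.
Step 39. [r1c6∈{8}] only 8 remains possible at r1c6 ⇒ r1c6=8.
Step 40. [r2c1∈{8}] only 8 remains possible at r2c1, so r2c1=8.
Step 41. [r2c7∈{9}] r2c7 is down to just 9, so r2c7=9.
Step 42. [r4c2∈{6}] r4c2 is down to just 6 ⇒ r4c2=6.

Answer: 2 5 1 9 7 8 4 6 3 / 8 3 4 5 6 2 9 7 1 / 7 9 6 1 4 3 5 8 2 / 5 6 2 3 9 4 7 1 8 / 1 4 9 7 8 6 3 2 5 / 3 7 8 2 1 5 6 4 9 / 9 8 5 4 2 7 1 3 6 / 6 1 7 8 3 9 2 5 4 / 4 2 3 6 5 1 8 9 7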